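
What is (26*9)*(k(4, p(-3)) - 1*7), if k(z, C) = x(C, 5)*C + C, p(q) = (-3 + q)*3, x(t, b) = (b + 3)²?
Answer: -275418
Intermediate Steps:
x(t, b) = (3 + b)²
p(q) = -9 + 3*q
k(z, C) = 65*C (k(z, C) = (3 + 5)²*C + C = 8²*C + C = 64*C + C = 65*C)
(26*9)*(k(4, p(-3)) - 1*7) = (26*9)*(65*(-9 + 3*(-3)) - 1*7) = 234*(65*(-9 - 9) - 7) = 234*(65*(-18) - 7) = 234*(-1170 - 7) = 234*(-1177) = -275418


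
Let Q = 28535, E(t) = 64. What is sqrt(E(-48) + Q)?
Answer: sqrt(28599) ≈ 169.11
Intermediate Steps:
sqrt(E(-48) + Q) = sqrt(64 + 28535) = sqrt(28599)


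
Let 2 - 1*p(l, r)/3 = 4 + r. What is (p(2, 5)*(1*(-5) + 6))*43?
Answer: -903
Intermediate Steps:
p(l, r) = -6 - 3*r (p(l, r) = 6 - 3*(4 + r) = 6 + (-12 - 3*r) = -6 - 3*r)
(p(2, 5)*(1*(-5) + 6))*43 = ((-6 - 3*5)*(1*(-5) + 6))*43 = ((-6 - 15)*(-5 + 6))*43 = -21*1*43 = -21*43 = -903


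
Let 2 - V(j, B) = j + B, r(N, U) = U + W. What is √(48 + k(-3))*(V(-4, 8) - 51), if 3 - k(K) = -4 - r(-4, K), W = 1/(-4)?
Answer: -159*√23/2 ≈ -381.27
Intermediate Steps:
W = -¼ (W = 1*(-¼) = -¼ ≈ -0.25000)
r(N, U) = -¼ + U (r(N, U) = U - ¼ = -¼ + U)
k(K) = 27/4 + K (k(K) = 3 - (-4 - (-¼ + K)) = 3 - (-4 + (¼ - K)) = 3 - (-15/4 - K) = 3 + (15/4 + K) = 27/4 + K)
V(j, B) = 2 - B - j (V(j, B) = 2 - (j + B) = 2 - (B + j) = 2 + (-B - j) = 2 - B - j)
√(48 + k(-3))*(V(-4, 8) - 51) = √(48 + (27/4 - 3))*((2 - 1*8 - 1*(-4)) - 51) = √(48 + 15/4)*((2 - 8 + 4) - 51) = √(207/4)*(-2 - 51) = (3*√23/2)*(-53) = -159*√23/2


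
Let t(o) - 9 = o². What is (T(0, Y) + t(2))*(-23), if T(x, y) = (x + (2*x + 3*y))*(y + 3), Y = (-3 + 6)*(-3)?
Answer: -4025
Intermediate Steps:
Y = -9 (Y = 3*(-3) = -9)
t(o) = 9 + o²
T(x, y) = (3 + y)*(3*x + 3*y) (T(x, y) = (3*x + 3*y)*(3 + y) = (3 + y)*(3*x + 3*y))
(T(0, Y) + t(2))*(-23) = ((3*(-9)² + 9*0 + 9*(-9) + 3*0*(-9)) + (9 + 2²))*(-23) = ((3*81 + 0 - 81 + 0) + (9 + 4))*(-23) = ((243 + 0 - 81 + 0) + 13)*(-23) = (162 + 13)*(-23) = 175*(-23) = -4025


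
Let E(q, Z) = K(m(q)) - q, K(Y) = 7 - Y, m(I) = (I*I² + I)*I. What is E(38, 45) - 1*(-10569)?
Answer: -2076042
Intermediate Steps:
m(I) = I*(I + I³) (m(I) = (I³ + I)*I = (I + I³)*I = I*(I + I³))
E(q, Z) = 7 - q - q² - q⁴ (E(q, Z) = (7 - (q² + q⁴)) - q = (7 + (-q² - q⁴)) - q = (7 - q² - q⁴) - q = 7 - q - q² - q⁴)
E(38, 45) - 1*(-10569) = (7 - 1*38 - 1*38² - 1*38⁴) - 1*(-10569) = (7 - 38 - 1*1444 - 1*2085136) + 10569 = (7 - 38 - 1444 - 2085136) + 10569 = -2086611 + 10569 = -2076042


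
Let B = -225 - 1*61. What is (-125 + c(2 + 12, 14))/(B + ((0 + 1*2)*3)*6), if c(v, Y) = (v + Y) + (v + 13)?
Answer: 7/25 ≈ 0.28000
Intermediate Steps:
c(v, Y) = 13 + Y + 2*v (c(v, Y) = (Y + v) + (13 + v) = 13 + Y + 2*v)
B = -286 (B = -225 - 61 = -286)
(-125 + c(2 + 12, 14))/(B + ((0 + 1*2)*3)*6) = (-125 + (13 + 14 + 2*(2 + 12)))/(-286 + ((0 + 1*2)*3)*6) = (-125 + (13 + 14 + 2*14))/(-286 + ((0 + 2)*3)*6) = (-125 + (13 + 14 + 28))/(-286 + (2*3)*6) = (-125 + 55)/(-286 + 6*6) = -70/(-286 + 36) = -70/(-250) = -70*(-1/250) = 7/25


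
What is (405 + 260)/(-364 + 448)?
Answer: 95/12 ≈ 7.9167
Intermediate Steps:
(405 + 260)/(-364 + 448) = 665/84 = 665*(1/84) = 95/12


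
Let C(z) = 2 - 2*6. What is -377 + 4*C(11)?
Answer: -417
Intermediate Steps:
C(z) = -10 (C(z) = 2 - 12 = -10)
-377 + 4*C(11) = -377 + 4*(-10) = -377 - 40 = -417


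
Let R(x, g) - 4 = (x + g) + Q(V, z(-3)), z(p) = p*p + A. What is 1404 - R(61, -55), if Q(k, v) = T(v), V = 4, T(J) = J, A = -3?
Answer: 1388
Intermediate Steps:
z(p) = -3 + p² (z(p) = p*p - 3 = p² - 3 = -3 + p²)
Q(k, v) = v
R(x, g) = 10 + g + x (R(x, g) = 4 + ((x + g) + (-3 + (-3)²)) = 4 + ((g + x) + (-3 + 9)) = 4 + ((g + x) + 6) = 4 + (6 + g + x) = 10 + g + x)
1404 - R(61, -55) = 1404 - (10 - 55 + 61) = 1404 - 1*16 = 1404 - 16 = 1388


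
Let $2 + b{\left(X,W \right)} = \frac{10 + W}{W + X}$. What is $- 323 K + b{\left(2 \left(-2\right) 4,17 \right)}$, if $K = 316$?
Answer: $-102043$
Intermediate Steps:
$b{\left(X,W \right)} = -2 + \frac{10 + W}{W + X}$
$- 323 K + b{\left(2 \left(-2\right) 4,17 \right)} = \left(-323\right) 316 + \frac{10 - 17 - 2 \cdot 2 \left(-2\right) 4}{17 + 2 \left(-2\right) 4} = -102068 + \frac{10 - 17 - 2 \left(\left(-4\right) 4\right)}{17 - 16} = -102068 + \frac{10 - 17 - -32}{17 - 16} = -102068 + \frac{10 - 17 + 32}{1} = -102068 + 1 \cdot 25 = -102068 + 25 = -102043$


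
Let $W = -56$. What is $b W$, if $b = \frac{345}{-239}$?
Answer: $\frac{19320}{239} \approx 80.837$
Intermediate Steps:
$b = - \frac{345}{239}$ ($b = 345 \left(- \frac{1}{239}\right) = - \frac{345}{239} \approx -1.4435$)
$b W = \left(- \frac{345}{239}\right) \left(-56\right) = \frac{19320}{239}$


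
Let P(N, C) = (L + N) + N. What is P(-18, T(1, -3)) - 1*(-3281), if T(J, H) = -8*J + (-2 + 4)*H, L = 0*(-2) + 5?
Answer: 3250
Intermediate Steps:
L = 5 (L = 0 + 5 = 5)
T(J, H) = -8*J + 2*H
P(N, C) = 5 + 2*N (P(N, C) = (5 + N) + N = 5 + 2*N)
P(-18, T(1, -3)) - 1*(-3281) = (5 + 2*(-18)) - 1*(-3281) = (5 - 36) + 3281 = -31 + 3281 = 3250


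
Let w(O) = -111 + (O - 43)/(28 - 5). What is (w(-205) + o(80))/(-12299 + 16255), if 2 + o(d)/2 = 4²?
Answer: -2157/90988 ≈ -0.023706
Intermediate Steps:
o(d) = 28 (o(d) = -4 + 2*4² = -4 + 2*16 = -4 + 32 = 28)
w(O) = -2596/23 + O/23 (w(O) = -111 + (-43 + O)/23 = -111 + (-43 + O)*(1/23) = -111 + (-43/23 + O/23) = -2596/23 + O/23)
(w(-205) + o(80))/(-12299 + 16255) = ((-2596/23 + (1/23)*(-205)) + 28)/(-12299 + 16255) = ((-2596/23 - 205/23) + 28)/3956 = (-2801/23 + 28)*(1/3956) = -2157/23*1/3956 = -2157/90988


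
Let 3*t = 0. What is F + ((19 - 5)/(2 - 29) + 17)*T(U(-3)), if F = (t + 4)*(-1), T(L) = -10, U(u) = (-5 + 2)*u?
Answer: -4558/27 ≈ -168.81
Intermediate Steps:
t = 0 (t = (⅓)*0 = 0)
U(u) = -3*u
F = -4 (F = (0 + 4)*(-1) = 4*(-1) = -4)
F + ((19 - 5)/(2 - 29) + 17)*T(U(-3)) = -4 + ((19 - 5)/(2 - 29) + 17)*(-10) = -4 + (14/(-27) + 17)*(-10) = -4 + (14*(-1/27) + 17)*(-10) = -4 + (-14/27 + 17)*(-10) = -4 + (445/27)*(-10) = -4 - 4450/27 = -4558/27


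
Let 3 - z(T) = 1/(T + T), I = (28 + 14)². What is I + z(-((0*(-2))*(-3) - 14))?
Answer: 49475/28 ≈ 1767.0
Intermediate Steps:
I = 1764 (I = 42² = 1764)
z(T) = 3 - 1/(2*T) (z(T) = 3 - 1/(T + T) = 3 - 1/(2*T))
I + z(-((0*(-2))*(-3) - 14)) = 1764 + (3 - (-1/((0*(-2))*(-3) - 14))/2) = 1764 + (3 - (-1/(0*(-3) - 14))/2) = 1764 + (3 - (-1/(0 - 14))/2) = 1764 + (3 - 1/(2*((-1*(-14))))) = 1764 + (3 - ½/14) = 1764 + (3 - ½*1/14) = 1764 + (3 - 1/28) = 1764 + 83/28 = 49475/28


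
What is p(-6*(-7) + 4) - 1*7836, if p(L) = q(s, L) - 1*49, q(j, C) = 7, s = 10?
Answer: -7878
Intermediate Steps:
p(L) = -42 (p(L) = 7 - 1*49 = 7 - 49 = -42)
p(-6*(-7) + 4) - 1*7836 = -42 - 1*7836 = -42 - 7836 = -7878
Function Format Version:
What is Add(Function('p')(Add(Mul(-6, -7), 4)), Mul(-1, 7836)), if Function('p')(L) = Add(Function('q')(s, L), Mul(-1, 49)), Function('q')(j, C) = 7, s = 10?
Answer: -7878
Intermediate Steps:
Function('p')(L) = -42 (Function('p')(L) = Add(7, Mul(-1, 49)) = Add(7, -49) = -42)
Add(Function('p')(Add(Mul(-6, -7), 4)), Mul(-1, 7836)) = Add(-42, Mul(-1, 7836)) = Add(-42, -7836) = -7878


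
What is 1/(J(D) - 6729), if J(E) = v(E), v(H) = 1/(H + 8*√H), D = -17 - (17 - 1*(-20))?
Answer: -42877242/288521324785 + 24*I*√6/288521324785 ≈ -0.00014861 + 2.0376e-10*I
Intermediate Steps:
D = -54 (D = -17 - (17 + 20) = -17 - 1*37 = -17 - 37 = -54)
J(E) = 1/(E + 8*√E)
1/(J(D) - 6729) = 1/(1/(-54 + 8*√(-54)) - 6729) = 1/(1/(-54 + 8*(3*I*√6)) - 6729) = 1/(1/(-54 + 24*I*√6) - 6729) = 1/(-6729 + 1/(-54 + 24*I*√6))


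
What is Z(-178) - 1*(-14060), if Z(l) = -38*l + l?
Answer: 20646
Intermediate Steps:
Z(l) = -37*l
Z(-178) - 1*(-14060) = -37*(-178) - 1*(-14060) = 6586 + 14060 = 20646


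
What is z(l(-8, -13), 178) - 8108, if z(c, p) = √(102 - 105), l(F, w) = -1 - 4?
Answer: -8108 + I*√3 ≈ -8108.0 + 1.732*I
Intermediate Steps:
l(F, w) = -5
z(c, p) = I*√3 (z(c, p) = √(-3) = I*√3)
z(l(-8, -13), 178) - 8108 = I*√3 - 8108 = -8108 + I*√3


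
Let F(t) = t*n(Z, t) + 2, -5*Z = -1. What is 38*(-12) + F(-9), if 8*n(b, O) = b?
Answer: -18169/40 ≈ -454.23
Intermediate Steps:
Z = 1/5 (Z = -1/5*(-1) = 1/5 ≈ 0.20000)
n(b, O) = b/8
F(t) = 2 + t/40 (F(t) = t*((1/8)*(1/5)) + 2 = t*(1/40) + 2 = t/40 + 2 = 2 + t/40)
38*(-12) + F(-9) = 38*(-12) + (2 + (1/40)*(-9)) = -456 + (2 - 9/40) = -456 + 71/40 = -18169/40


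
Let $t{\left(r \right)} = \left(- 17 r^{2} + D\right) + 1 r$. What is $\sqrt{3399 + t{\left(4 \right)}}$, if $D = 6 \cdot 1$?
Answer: $\sqrt{3137} \approx 56.009$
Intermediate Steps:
$D = 6$
$t{\left(r \right)} = 6 + r - 17 r^{2}$ ($t{\left(r \right)} = \left(- 17 r^{2} + 6\right) + 1 r = \left(6 - 17 r^{2}\right) + r = 6 + r - 17 r^{2}$)
$\sqrt{3399 + t{\left(4 \right)}} = \sqrt{3399 + \left(6 + 4 - 17 \cdot 4^{2}\right)} = \sqrt{3399 + \left(6 + 4 - 272\right)} = \sqrt{3399 - 262} = \sqrt{3137}$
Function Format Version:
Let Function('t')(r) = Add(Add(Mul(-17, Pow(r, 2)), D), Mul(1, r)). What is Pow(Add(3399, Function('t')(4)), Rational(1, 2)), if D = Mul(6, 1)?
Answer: Pow(3137, Rational(1, 2)) ≈ 56.009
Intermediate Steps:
D = 6
Function('t')(r) = Add(6, r, Mul(-17, Pow(r, 2))) (Function('t')(r) = Add(Add(Mul(-17, Pow(r, 2)), 6), Mul(1, r)) = Add(Add(6, Mul(-17, Pow(r, 2))), r) = Add(6, r, Mul(-17, Pow(r, 2))))
Pow(Add(3399, Function('t')(4)), Rational(1, 2)) = Pow(Add(3399, Add(6, 4, Mul(-17, Pow(4, 2)))), Rational(1, 2)) = Pow(Add(3399, Add(6, 4, Mul(-17, 16))), Rational(1, 2)) = Pow(Add(3399, Add(6, 4, -272)), Rational(1, 2)) = Pow(Add(3399, -262), Rational(1, 2)) = Pow(3137, Rational(1, 2))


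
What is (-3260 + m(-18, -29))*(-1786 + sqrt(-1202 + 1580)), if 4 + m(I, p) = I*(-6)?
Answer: 5636616 - 9468*sqrt(42) ≈ 5.5753e+6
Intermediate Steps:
m(I, p) = -4 - 6*I (m(I, p) = -4 + I*(-6) = -4 - 6*I)
(-3260 + m(-18, -29))*(-1786 + sqrt(-1202 + 1580)) = (-3260 + (-4 - 6*(-18)))*(-1786 + sqrt(-1202 + 1580)) = (-3260 + (-4 + 108))*(-1786 + sqrt(378)) = (-3260 + 104)*(-1786 + 3*sqrt(42)) = -3156*(-1786 + 3*sqrt(42)) = 5636616 - 9468*sqrt(42)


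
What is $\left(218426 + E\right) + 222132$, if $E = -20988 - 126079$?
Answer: $293491$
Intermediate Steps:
$E = -147067$
$\left(218426 + E\right) + 222132 = \left(218426 - 147067\right) + 222132 = 71359 + 222132 = 293491$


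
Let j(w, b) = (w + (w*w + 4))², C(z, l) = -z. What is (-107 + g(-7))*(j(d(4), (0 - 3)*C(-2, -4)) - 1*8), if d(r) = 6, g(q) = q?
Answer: -240312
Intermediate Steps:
j(w, b) = (4 + w + w²)² (j(w, b) = (w + (w² + 4))² = (w + (4 + w²))² = (4 + w + w²)²)
(-107 + g(-7))*(j(d(4), (0 - 3)*C(-2, -4)) - 1*8) = (-107 - 7)*((4 + 6 + 6²)² - 1*8) = -114*((4 + 6 + 36)² - 8) = -114*(46² - 8) = -114*(2116 - 8) = -114*2108 = -240312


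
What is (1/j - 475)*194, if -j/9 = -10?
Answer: -4146653/45 ≈ -92148.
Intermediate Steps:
j = 90 (j = -9*(-10) = 90)
(1/j - 475)*194 = (1/90 - 475)*194 = -42749/90*194 = -4146653/45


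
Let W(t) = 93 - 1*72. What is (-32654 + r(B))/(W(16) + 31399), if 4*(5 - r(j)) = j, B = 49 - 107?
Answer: -65269/62840 ≈ -1.0387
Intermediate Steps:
W(t) = 21 (W(t) = 93 - 72 = 21)
B = -58
r(j) = 5 - j/4
(-32654 + r(B))/(W(16) + 31399) = (-32654 + (5 - ¼*(-58)))/(21 + 31399) = (-32654 + (5 + 29/2))/31420 = (-32654 + 39/2)*(1/31420) = -65269/2*1/31420 = -65269/62840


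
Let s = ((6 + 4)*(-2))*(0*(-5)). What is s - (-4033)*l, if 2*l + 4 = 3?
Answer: -4033/2 ≈ -2016.5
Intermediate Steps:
l = -1/2 (l = -2 + (1/2)*3 = -2 + 3/2 = -1/2 ≈ -0.50000)
s = 0 (s = (10*(-2))*0 = -20*0 = 0)
s - (-4033)*l = 0 - (-4033)*(-1)/2 = 0 - 109*37/2 = 0 - 4033/2 = -4033/2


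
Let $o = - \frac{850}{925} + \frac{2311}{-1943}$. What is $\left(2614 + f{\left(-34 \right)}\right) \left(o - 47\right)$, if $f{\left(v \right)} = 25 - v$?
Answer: $- \frac{9436882158}{71891} \approx -1.3127 \cdot 10^{5}$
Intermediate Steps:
$o = - \frac{151569}{71891}$ ($o = \left(-850\right) \frac{1}{925} + 2311 \left(- \frac{1}{1943}\right) = - \frac{34}{37} - \frac{2311}{1943} = - \frac{151569}{71891} \approx -2.1083$)
$\left(2614 + f{\left(-34 \right)}\right) \left(o - 47\right) = \left(2614 + \left(25 - -34\right)\right) \left(- \frac{151569}{71891} - 47\right) = \left(2614 + \left(25 + 34\right)\right) \left(- \frac{3530446}{71891}\right) = \left(2614 + 59\right) \left(- \frac{3530446}{71891}\right) = 2673 \left(- \frac{3530446}{71891}\right) = - \frac{9436882158}{71891}$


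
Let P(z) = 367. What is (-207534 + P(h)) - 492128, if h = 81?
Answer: -699295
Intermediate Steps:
(-207534 + P(h)) - 492128 = (-207534 + 367) - 492128 = -207167 - 492128 = -699295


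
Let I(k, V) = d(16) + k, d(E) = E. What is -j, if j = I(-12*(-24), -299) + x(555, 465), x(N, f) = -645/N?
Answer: -11205/37 ≈ -302.84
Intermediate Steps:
I(k, V) = 16 + k
j = 11205/37 (j = (16 - 12*(-24)) - 645/555 = (16 + 288) - 645*1/555 = 304 - 43/37 = 11205/37 ≈ 302.84)
-j = -1*11205/37 = -11205/37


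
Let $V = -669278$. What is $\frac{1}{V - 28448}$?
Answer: $- \frac{1}{697726} \approx -1.4332 \cdot 10^{-6}$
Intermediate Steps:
$\frac{1}{V - 28448} = \frac{1}{-669278 - 28448} = \frac{1}{-697726} = - \frac{1}{697726}$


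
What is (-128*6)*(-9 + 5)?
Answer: 3072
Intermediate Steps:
(-128*6)*(-9 + 5) = -32*24*(-4) = -768*(-4) = 3072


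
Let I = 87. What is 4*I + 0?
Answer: 348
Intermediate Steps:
4*I + 0 = 4*87 + 0 = 348 + 0 = 348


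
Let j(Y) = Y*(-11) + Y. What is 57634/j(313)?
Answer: -28817/1565 ≈ -18.413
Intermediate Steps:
j(Y) = -10*Y (j(Y) = -11*Y + Y = -10*Y)
57634/j(313) = 57634/((-10*313)) = 57634/(-3130) = 57634*(-1/3130) = -28817/1565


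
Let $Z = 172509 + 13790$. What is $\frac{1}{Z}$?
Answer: $\frac{1}{186299} \approx 5.3677 \cdot 10^{-6}$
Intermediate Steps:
$Z = 186299$
$\frac{1}{Z} = \frac{1}{186299}$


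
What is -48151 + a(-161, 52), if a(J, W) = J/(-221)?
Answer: -10641210/221 ≈ -48150.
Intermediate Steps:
a(J, W) = -J/221 (a(J, W) = J*(-1/221) = -J/221)
-48151 + a(-161, 52) = -48151 - 1/221*(-161) = -48151 + 161/221 = -10641210/221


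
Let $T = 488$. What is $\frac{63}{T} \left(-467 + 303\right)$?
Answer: $- \frac{2583}{122} \approx -21.172$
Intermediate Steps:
$\frac{63}{T} \left(-467 + 303\right) = \frac{63}{488} \left(-467 + 303\right) = 63 \cdot \frac{1}{488} \left(-164\right) = \frac{63}{488} \left(-164\right) = - \frac{2583}{122}$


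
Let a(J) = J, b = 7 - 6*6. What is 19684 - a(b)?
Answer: 19713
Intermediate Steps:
b = -29 (b = 7 - 36 = -29)
19684 - a(b) = 19684 - 1*(-29) = 19684 + 29 = 19713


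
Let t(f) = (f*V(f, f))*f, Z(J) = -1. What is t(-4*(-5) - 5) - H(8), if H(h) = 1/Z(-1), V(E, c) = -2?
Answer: -449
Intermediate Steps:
H(h) = -1 (H(h) = 1/(-1) = -1)
t(f) = -2*f² (t(f) = (f*(-2))*f = (-2*f)*f = -2*f²)
t(-4*(-5) - 5) - H(8) = -2*(-4*(-5) - 5)² - 1*(-1) = -2*(20 - 5)² + 1 = -2*15² + 1 = -2*225 + 1 = -450 + 1 = -449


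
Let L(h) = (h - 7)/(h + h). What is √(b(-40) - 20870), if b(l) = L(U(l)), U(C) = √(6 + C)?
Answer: √(-24125142 + 119*I*√34)/34 ≈ 0.0020775 + 144.46*I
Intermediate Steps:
L(h) = (-7 + h)/(2*h) (L(h) = (-7 + h)/((2*h)) = (-7 + h)*(1/(2*h)) = (-7 + h)/(2*h))
b(l) = (-7 + √(6 + l))/(2*√(6 + l)) (b(l) = (-7 + √(6 + l))/(2*(√(6 + l))) = (-7 + √(6 + l))/(2*√(6 + l)))
√(b(-40) - 20870) = √((½ - 7/(2*√(6 - 40))) - 20870) = √((½ - (-7)*I*√34/68) - 20870) = √((½ + 7*I*√34/68) - 20870) = √(-41739/2 + 7*I*√34/68)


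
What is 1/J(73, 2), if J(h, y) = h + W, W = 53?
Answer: 1/126 ≈ 0.0079365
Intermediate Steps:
J(h, y) = 53 + h (J(h, y) = h + 53 = 53 + h)
1/J(73, 2) = 1/(53 + 73) = 1/126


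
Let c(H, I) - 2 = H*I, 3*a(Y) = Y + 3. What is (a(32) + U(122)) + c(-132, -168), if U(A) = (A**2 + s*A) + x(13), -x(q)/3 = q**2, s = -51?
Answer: 91034/3 ≈ 30345.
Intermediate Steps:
x(q) = -3*q**2
a(Y) = 1 + Y/3 (a(Y) = (Y + 3)/3 = (3 + Y)/3 = 1 + Y/3)
c(H, I) = 2 + H*I
U(A) = -507 + A**2 - 51*A (U(A) = (A**2 - 51*A) - 3*13**2 = (A**2 - 51*A) - 3*169 = (A**2 - 51*A) - 507 = -507 + A**2 - 51*A)
(a(32) + U(122)) + c(-132, -168) = ((1 + (1/3)*32) + (-507 + 122**2 - 51*122)) + (2 - 132*(-168)) = ((1 + 32/3) + (-507 + 14884 - 6222)) + (2 + 22176) = (35/3 + 8155) + 22178 = 24500/3 + 22178 = 91034/3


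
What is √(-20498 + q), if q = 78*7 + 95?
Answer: I*√19857 ≈ 140.91*I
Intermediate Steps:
q = 641 (q = 546 + 95 = 641)
√(-20498 + q) = √(-20498 + 641) = √(-19857) = I*√19857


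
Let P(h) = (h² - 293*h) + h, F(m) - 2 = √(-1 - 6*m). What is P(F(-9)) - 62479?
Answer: -63006 - 288*√53 ≈ -65103.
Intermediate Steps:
F(m) = 2 + √(-1 - 6*m)
P(h) = h² - 292*h
P(F(-9)) - 62479 = (2 + √(-1 - 6*(-9)))*(-292 + (2 + √(-1 - 6*(-9)))) - 62479 = (2 + √(-1 + 54))*(-292 + (2 + √(-1 + 54))) - 62479 = (2 + √53)*(-292 + (2 + √53)) - 62479 = (2 + √53)*(-290 + √53) - 62479 = (-290 + √53)*(2 + √53) - 62479 = -62479 + (-290 + √53)*(2 + √53)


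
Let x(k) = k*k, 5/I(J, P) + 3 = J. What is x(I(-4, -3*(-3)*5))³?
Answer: 15625/117649 ≈ 0.13281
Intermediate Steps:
I(J, P) = 5/(-3 + J)
x(k) = k²
x(I(-4, -3*(-3)*5))³ = ((5/(-3 - 4))²)³ = ((5/(-7))²)³ = ((5*(-⅐))²)³ = ((-5/7)²)³ = (25/49)³ = 15625/117649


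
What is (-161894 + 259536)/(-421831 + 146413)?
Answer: -48821/137709 ≈ -0.35452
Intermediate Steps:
(-161894 + 259536)/(-421831 + 146413) = 97642/(-275418) = 97642*(-1/275418) = -48821/137709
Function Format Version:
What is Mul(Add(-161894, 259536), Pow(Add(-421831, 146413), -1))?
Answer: Rational(-48821, 137709) ≈ -0.35452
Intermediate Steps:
Mul(Add(-161894, 259536), Pow(Add(-421831, 146413), -1)) = Mul(97642, Pow(-275418, -1)) = Mul(97642, Rational(-1, 275418)) = Rational(-48821, 137709)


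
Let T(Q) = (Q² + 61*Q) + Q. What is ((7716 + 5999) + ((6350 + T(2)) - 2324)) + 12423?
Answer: 30292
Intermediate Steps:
T(Q) = Q² + 62*Q
((7716 + 5999) + ((6350 + T(2)) - 2324)) + 12423 = ((7716 + 5999) + ((6350 + 2*(62 + 2)) - 2324)) + 12423 = (13715 + ((6350 + 2*64) - 2324)) + 12423 = (13715 + ((6350 + 128) - 2324)) + 12423 = (13715 + (6478 - 2324)) + 12423 = (13715 + 4154) + 12423 = 17869 + 12423 = 30292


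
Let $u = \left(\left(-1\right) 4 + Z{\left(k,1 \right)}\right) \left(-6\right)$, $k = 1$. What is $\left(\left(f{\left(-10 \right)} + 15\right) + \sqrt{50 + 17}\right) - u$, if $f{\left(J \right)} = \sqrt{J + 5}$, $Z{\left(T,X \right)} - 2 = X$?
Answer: $9 + \sqrt{67} + i \sqrt{5} \approx 17.185 + 2.2361 i$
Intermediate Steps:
$Z{\left(T,X \right)} = 2 + X$
$f{\left(J \right)} = \sqrt{5 + J}$
$u = 6$ ($u = \left(\left(-1\right) 4 + \left(2 + 1\right)\right) \left(-6\right) = \left(-4 + 3\right) \left(-6\right) = \left(-1\right) \left(-6\right) = 6$)
$\left(\left(f{\left(-10 \right)} + 15\right) + \sqrt{50 + 17}\right) - u = \left(\left(\sqrt{5 - 10} + 15\right) + \sqrt{50 + 17}\right) - 6 = \left(\left(\sqrt{-5} + 15\right) + \sqrt{67}\right) - 6 = \left(\left(i \sqrt{5} + 15\right) + \sqrt{67}\right) - 6 = \left(\left(15 + i \sqrt{5}\right) + \sqrt{67}\right) - 6 = \left(15 + \sqrt{67} + i \sqrt{5}\right) - 6 = 9 + \sqrt{67} + i \sqrt{5}$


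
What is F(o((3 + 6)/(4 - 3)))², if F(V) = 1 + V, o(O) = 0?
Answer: 1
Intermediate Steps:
F(o((3 + 6)/(4 - 3)))² = (1 + 0)² = 1² = 1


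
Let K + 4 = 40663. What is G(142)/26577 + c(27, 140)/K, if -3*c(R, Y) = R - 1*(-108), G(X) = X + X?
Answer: 3450397/360198081 ≈ 0.0095792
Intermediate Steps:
K = 40659 (K = -4 + 40663 = 40659)
G(X) = 2*X
c(R, Y) = -36 - R/3 (c(R, Y) = -(R - 1*(-108))/3 = -(R + 108)/3 = -(108 + R)/3 = -36 - R/3)
G(142)/26577 + c(27, 140)/K = (2*142)/26577 + (-36 - ⅓*27)/40659 = 284*(1/26577) + (-36 - 9)*(1/40659) = 284/26577 - 45*1/40659 = 284/26577 - 15/13553 = 3450397/360198081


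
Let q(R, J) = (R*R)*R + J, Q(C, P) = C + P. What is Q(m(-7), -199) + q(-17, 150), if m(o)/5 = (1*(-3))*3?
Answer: -5007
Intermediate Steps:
m(o) = -45 (m(o) = 5*((1*(-3))*3) = 5*(-3*3) = 5*(-9) = -45)
q(R, J) = J + R³ (q(R, J) = R²*R + J = R³ + J = J + R³)
Q(m(-7), -199) + q(-17, 150) = (-45 - 199) + (150 + (-17)³) = -244 + (150 - 4913) = -244 - 4763 = -5007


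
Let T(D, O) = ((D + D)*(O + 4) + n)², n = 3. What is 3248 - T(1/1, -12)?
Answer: 3079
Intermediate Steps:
T(D, O) = (3 + 2*D*(4 + O))² (T(D, O) = ((D + D)*(O + 4) + 3)² = ((2*D)*(4 + O) + 3)² = (2*D*(4 + O) + 3)² = (3 + 2*D*(4 + O))²)
3248 - T(1/1, -12) = 3248 - (3 + 8/1 + 2*(-12)/1)² = 3248 - (3 + 8*1 + 2*1*(-12))² = 3248 - (3 + 8 - 24)² = 3248 - 1*(-13)² = 3248 - 1*169 = 3248 - 169 = 3079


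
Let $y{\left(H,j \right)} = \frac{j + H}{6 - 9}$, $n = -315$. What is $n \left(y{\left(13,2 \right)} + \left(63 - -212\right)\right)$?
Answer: $-85050$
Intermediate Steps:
$y{\left(H,j \right)} = - \frac{H}{3} - \frac{j}{3}$ ($y{\left(H,j \right)} = \frac{H + j}{-3} = \left(H + j\right) \left(- \frac{1}{3}\right) = - \frac{H}{3} - \frac{j}{3}$)
$n \left(y{\left(13,2 \right)} + \left(63 - -212\right)\right) = - 315 \left(\left(\left(- \frac{1}{3}\right) 13 - \frac{2}{3}\right) + \left(63 - -212\right)\right) = - 315 \left(\left(- \frac{13}{3} - \frac{2}{3}\right) + \left(63 + 212\right)\right) = - 315 \left(-5 + 275\right) = \left(-315\right) 270 = -85050$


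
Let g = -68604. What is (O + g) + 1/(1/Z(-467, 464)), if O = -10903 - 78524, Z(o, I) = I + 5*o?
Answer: -159902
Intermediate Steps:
O = -89427
(O + g) + 1/(1/Z(-467, 464)) = (-89427 - 68604) + 1/(1/(464 + 5*(-467))) = -158031 + 1/(1/(464 - 2335)) = -158031 + 1/(1/(-1871)) = -158031 + 1/(-1/1871) = -158031 - 1871 = -159902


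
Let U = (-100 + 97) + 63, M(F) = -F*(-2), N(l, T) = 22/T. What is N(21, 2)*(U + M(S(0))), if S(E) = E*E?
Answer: 660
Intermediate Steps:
S(E) = E**2
M(F) = 2*F
U = 60 (U = -3 + 63 = 60)
N(21, 2)*(U + M(S(0))) = (22/2)*(60 + 2*0**2) = (22*(1/2))*(60 + 2*0) = 11*(60 + 0) = 11*60 = 660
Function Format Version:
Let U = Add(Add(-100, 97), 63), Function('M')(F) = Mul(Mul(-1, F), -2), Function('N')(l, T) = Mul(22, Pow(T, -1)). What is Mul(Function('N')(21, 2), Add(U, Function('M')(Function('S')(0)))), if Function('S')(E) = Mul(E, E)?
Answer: 660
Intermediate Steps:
Function('S')(E) = Pow(E, 2)
Function('M')(F) = Mul(2, F)
U = 60 (U = Add(-3, 63) = 60)
Mul(Function('N')(21, 2), Add(U, Function('M')(Function('S')(0)))) = Mul(Mul(22, Pow(2, -1)), Add(60, Mul(2, Pow(0, 2)))) = Mul(Mul(22, Rational(1, 2)), Add(60, Mul(2, 0))) = Mul(11, Add(60, 0)) = Mul(11, 60) = 660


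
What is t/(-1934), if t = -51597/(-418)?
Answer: -51597/808412 ≈ -0.063825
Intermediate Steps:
t = 51597/418 (t = -51597*(-1/418) = 51597/418 ≈ 123.44)
t/(-1934) = (51597/418)/(-1934) = (51597/418)*(-1/1934) = -51597/808412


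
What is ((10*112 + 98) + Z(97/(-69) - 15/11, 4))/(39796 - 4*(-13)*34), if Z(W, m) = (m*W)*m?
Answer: 445415/15773538 ≈ 0.028238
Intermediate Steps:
Z(W, m) = W*m² (Z(W, m) = (W*m)*m = W*m²)
((10*112 + 98) + Z(97/(-69) - 15/11, 4))/(39796 - 4*(-13)*34) = ((10*112 + 98) + (97/(-69) - 15/11)*4²)/(39796 - 4*(-13)*34) = ((1120 + 98) + (97*(-1/69) - 15*1/11)*16)/(39796 + 52*34) = (1218 + (-97/69 - 15/11)*16)/(39796 + 1768) = (1218 - 2102/759*16)/41564 = (1218 - 33632/759)*(1/41564) = (890830/759)*(1/41564) = 445415/15773538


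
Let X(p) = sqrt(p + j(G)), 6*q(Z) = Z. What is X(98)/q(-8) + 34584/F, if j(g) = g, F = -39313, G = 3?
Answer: -34584/39313 - 3*sqrt(101)/4 ≈ -8.4171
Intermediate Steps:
q(Z) = Z/6
X(p) = sqrt(3 + p) (X(p) = sqrt(p + 3) = sqrt(3 + p))
X(98)/q(-8) + 34584/F = sqrt(3 + 98)/(((1/6)*(-8))) + 34584/(-39313) = sqrt(101)/(-4/3) + 34584*(-1/39313) = sqrt(101)*(-3/4) - 34584/39313 = -3*sqrt(101)/4 - 34584/39313 = -34584/39313 - 3*sqrt(101)/4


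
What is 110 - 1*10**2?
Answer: 10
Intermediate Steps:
110 - 1*10**2 = 110 - 1*100 = 110 - 100 = 10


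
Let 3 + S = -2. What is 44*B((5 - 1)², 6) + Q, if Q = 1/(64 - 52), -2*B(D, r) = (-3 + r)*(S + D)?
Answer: -8711/12 ≈ -725.92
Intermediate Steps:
S = -5 (S = -3 - 2 = -5)
B(D, r) = -(-5 + D)*(-3 + r)/2 (B(D, r) = -(-3 + r)*(-5 + D)/2 = -(-5 + D)*(-3 + r)/2)
Q = 1/12 ≈ 0.083333
44*B((5 - 1)², 6) + Q = 44*(-15/2 + 3*(5 - 1)²/2 + (5/2)*6 - ½*(5 - 1)²*6) + 1/12 = 44*(-15/2 + (3/2)*4² + 15 - ½*4²*6) + 1/12 = 44*(-15/2 + (3/2)*16 + 15 - ½*16*6) + 1/12 = 44*(-15/2 + 24 + 15 - 48) + 1/12 = 44*(-33/2) + 1/12 = -726 + 1/12 = -8711/12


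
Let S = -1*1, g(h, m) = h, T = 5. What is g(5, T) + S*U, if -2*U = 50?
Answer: 30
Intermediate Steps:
S = -1
U = -25 (U = -½*50 = -25)
g(5, T) + S*U = 5 - 1*(-25) = 5 + 25 = 30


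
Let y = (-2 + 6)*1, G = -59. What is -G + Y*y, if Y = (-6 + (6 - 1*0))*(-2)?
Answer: 59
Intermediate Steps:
y = 4 (y = 4*1 = 4)
Y = 0 (Y = (-6 + (6 + 0))*(-2) = (-6 + 6)*(-2) = 0*(-2) = 0)
-G + Y*y = -1*(-59) + 0*4 = 59 + 0 = 59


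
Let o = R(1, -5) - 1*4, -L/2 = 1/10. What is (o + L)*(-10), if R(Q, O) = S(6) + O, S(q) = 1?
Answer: 82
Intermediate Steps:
R(Q, O) = 1 + O
L = -⅕ (L = -2/10 = -2*⅒ = -⅕ ≈ -0.20000)
o = -8 (o = (1 - 5) - 1*4 = -4 - 4 = -8)
(o + L)*(-10) = (-8 - ⅕)*(-10) = -41/5*(-10) = 82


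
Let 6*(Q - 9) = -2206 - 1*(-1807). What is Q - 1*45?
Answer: -205/2 ≈ -102.50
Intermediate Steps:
Q = -115/2 (Q = 9 + (-2206 - 1*(-1807))/6 = 9 + (-2206 + 1807)/6 = 9 + (1/6)*(-399) = 9 - 133/2 = -115/2 ≈ -57.500)
Q - 1*45 = -115/2 - 1*45 = -115/2 - 45 = -205/2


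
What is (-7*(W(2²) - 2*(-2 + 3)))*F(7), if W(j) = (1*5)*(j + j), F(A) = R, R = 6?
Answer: -1596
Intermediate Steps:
F(A) = 6
W(j) = 10*j (W(j) = 5*(2*j) = 10*j)
(-7*(W(2²) - 2*(-2 + 3)))*F(7) = -7*(10*2² - 2*(-2 + 3))*6 = -7*(10*4 - 2*1)*6 = -7*(40 - 2)*6 = -7*38*6 = -266*6 = -1596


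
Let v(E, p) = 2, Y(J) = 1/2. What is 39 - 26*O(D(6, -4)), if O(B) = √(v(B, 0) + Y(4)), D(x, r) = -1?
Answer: 39 - 13*√10 ≈ -2.1096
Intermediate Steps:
Y(J) = ½
O(B) = √10/2 (O(B) = √(2 + ½) = √(5/2) = √10/2)
39 - 26*O(D(6, -4)) = 39 - 13*√10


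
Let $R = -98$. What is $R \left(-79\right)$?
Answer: $7742$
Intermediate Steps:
$R \left(-79\right) = \left(-98\right) \left(-79\right) = 7742$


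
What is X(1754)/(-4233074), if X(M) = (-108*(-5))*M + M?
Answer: -474457/2116537 ≈ -0.22417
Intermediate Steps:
X(M) = 541*M (X(M) = 540*M + M = 541*M)
X(1754)/(-4233074) = (541*1754)/(-4233074) = 948914*(-1/4233074) = -474457/2116537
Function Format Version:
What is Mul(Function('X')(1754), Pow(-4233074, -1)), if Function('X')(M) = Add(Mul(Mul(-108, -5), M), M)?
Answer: Rational(-474457, 2116537) ≈ -0.22417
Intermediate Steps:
Function('X')(M) = Mul(541, M) (Function('X')(M) = Add(Mul(540, M), M) = Mul(541, M))
Mul(Function('X')(1754), Pow(-4233074, -1)) = Mul(Mul(541, 1754), Pow(-4233074, -1)) = Mul(948914, Rational(-1, 4233074)) = Rational(-474457, 2116537)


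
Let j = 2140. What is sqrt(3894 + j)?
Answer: sqrt(6034) ≈ 77.679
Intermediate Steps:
sqrt(3894 + j) = sqrt(3894 + 2140) = sqrt(6034)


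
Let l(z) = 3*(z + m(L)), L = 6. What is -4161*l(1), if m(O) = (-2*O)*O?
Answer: 886293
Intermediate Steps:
m(O) = -2*O²
l(z) = -216 + 3*z (l(z) = 3*(z - 2*6²) = 3*(z - 2*36) = 3*(z - 72) = 3*(-72 + z) = -216 + 3*z)
-4161*l(1) = -4161*(-216 + 3*1) = -4161*(-216 + 3) = -4161*(-213) = 886293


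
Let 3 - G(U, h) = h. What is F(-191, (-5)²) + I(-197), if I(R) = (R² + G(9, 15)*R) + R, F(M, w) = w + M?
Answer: 40810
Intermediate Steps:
G(U, h) = 3 - h
F(M, w) = M + w
I(R) = R² - 11*R (I(R) = (R² + (3 - 1*15)*R) + R = (R² + (3 - 15)*R) + R = (R² - 12*R) + R = R² - 11*R)
F(-191, (-5)²) + I(-197) = (-191 + (-5)²) - 197*(-11 - 197) = (-191 + 25) - 197*(-208) = -166 + 40976 = 40810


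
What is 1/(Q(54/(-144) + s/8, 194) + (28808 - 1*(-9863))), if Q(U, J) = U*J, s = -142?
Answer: 4/140619 ≈ 2.8446e-5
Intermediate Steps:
Q(U, J) = J*U
1/(Q(54/(-144) + s/8, 194) + (28808 - 1*(-9863))) = 1/(194*(54/(-144) - 142/8) + (28808 - 1*(-9863))) = 1/(194*(54*(-1/144) - 142*⅛) + (28808 + 9863)) = 1/(194*(-3/8 - 71/4) + 38671) = 1/(194*(-145/8) + 38671) = 1/(-14065/4 + 38671) = 1/(140619/4) = 4/140619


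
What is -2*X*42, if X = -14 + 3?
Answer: 924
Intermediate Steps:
X = -11
-2*X*42 = -2*(-11)*42 = 22*42 = 924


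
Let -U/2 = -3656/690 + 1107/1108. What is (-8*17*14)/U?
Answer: -3058080/13811 ≈ -221.42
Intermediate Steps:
U = 1643509/191130 (U = -2*(-3656/690 + 1107/1108) = -2*(-3656*1/690 + 1107*(1/1108)) = -2*(-1828/345 + 1107/1108) = -2*(-1643509/382260) = 1643509/191130 ≈ 8.5989)
(-8*17*14)/U = (-8*17*14)/(1643509/191130) = -136*14*(191130/1643509) = -1904*191130/1643509 = -3058080/13811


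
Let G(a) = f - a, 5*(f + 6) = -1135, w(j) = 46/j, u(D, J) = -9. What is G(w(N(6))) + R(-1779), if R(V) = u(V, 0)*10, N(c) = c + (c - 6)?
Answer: -992/3 ≈ -330.67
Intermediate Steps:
N(c) = -6 + 2*c (N(c) = c + (-6 + c) = -6 + 2*c)
R(V) = -90 (R(V) = -9*10 = -90)
f = -233 (f = -6 + (⅕)*(-1135) = -6 - 227 = -233)
G(a) = -233 - a
G(w(N(6))) + R(-1779) = (-233 - 46/(-6 + 2*6)) - 90 = (-233 - 46/(-6 + 12)) - 90 = (-233 - 46/6) - 90 = (-233 - 1*23/3) - 90 = (-233 - 23/3) - 90 = -722/3 - 90 = -992/3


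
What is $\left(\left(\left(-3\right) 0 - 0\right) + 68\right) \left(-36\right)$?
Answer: $-2448$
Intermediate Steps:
$\left(\left(\left(-3\right) 0 - 0\right) + 68\right) \left(-36\right) = \left(\left(0 + 0\right) + 68\right) \left(-36\right) = \left(0 + 68\right) \left(-36\right) = 68 \left(-36\right) = -2448$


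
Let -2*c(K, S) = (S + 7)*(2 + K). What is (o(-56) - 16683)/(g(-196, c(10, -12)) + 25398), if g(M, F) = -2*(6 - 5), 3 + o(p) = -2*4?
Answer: -8347/12698 ≈ -0.65735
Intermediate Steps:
c(K, S) = -(2 + K)*(7 + S)/2 (c(K, S) = -(S + 7)*(2 + K)/2 = -(7 + S)*(2 + K)/2 = -(2 + K)*(7 + S)/2)
o(p) = -11 (o(p) = -3 - 2*4 = -3 - 8 = -11)
g(M, F) = -2 (g(M, F) = -2*1 = -2)
(o(-56) - 16683)/(g(-196, c(10, -12)) + 25398) = (-11 - 16683)/(-2 + 25398) = -16694/25396 = -16694*1/25396 = -8347/12698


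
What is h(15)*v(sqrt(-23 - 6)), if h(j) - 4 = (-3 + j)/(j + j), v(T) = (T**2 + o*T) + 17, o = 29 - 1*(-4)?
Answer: -264/5 + 726*I*sqrt(29)/5 ≈ -52.8 + 781.93*I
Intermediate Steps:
o = 33 (o = 29 + 4 = 33)
v(T) = 17 + T**2 + 33*T (v(T) = (T**2 + 33*T) + 17 = 17 + T**2 + 33*T)
h(j) = 4 + (-3 + j)/(2*j) (h(j) = 4 + (-3 + j)/(j + j) = 4 + (-3 + j)/((2*j)) = 4 + (-3 + j)*(1/(2*j)) = 4 + (-3 + j)/(2*j))
h(15)*v(sqrt(-23 - 6)) = ((3/2)*(-1 + 3*15)/15)*(17 + (sqrt(-23 - 6))**2 + 33*sqrt(-23 - 6)) = ((3/2)*(1/15)*(-1 + 45))*(17 + (sqrt(-29))**2 + 33*sqrt(-29)) = ((3/2)*(1/15)*44)*(17 + (I*sqrt(29))**2 + 33*(I*sqrt(29))) = 22*(17 - 29 + 33*I*sqrt(29))/5 = 22*(-12 + 33*I*sqrt(29))/5 = -264/5 + 726*I*sqrt(29)/5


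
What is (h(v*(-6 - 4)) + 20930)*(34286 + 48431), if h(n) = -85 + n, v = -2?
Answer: 1725890205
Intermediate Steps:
(h(v*(-6 - 4)) + 20930)*(34286 + 48431) = ((-85 - 2*(-6 - 4)) + 20930)*(34286 + 48431) = ((-85 - 2*(-10)) + 20930)*82717 = ((-85 + 20) + 20930)*82717 = (-65 + 20930)*82717 = 20865*82717 = 1725890205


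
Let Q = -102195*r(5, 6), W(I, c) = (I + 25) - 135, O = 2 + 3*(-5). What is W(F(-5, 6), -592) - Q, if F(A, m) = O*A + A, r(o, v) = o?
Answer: 510925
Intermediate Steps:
O = -13 (O = 2 - 15 = -13)
F(A, m) = -12*A (F(A, m) = -13*A + A = -12*A)
W(I, c) = -110 + I (W(I, c) = (25 + I) - 135 = -110 + I)
Q = -510975 (Q = -102195*5 = -510975)
W(F(-5, 6), -592) - Q = (-110 - 12*(-5)) - 1*(-510975) = (-110 + 60) + 510975 = -50 + 510975 = 510925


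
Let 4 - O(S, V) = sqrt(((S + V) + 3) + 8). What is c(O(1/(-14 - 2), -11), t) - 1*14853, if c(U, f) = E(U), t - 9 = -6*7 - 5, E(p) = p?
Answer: -14849 - I/4 ≈ -14849.0 - 0.25*I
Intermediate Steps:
t = -38 (t = 9 + (-6*7 - 5) = 9 + (-42 - 5) = 9 - 47 = -38)
O(S, V) = 4 - sqrt(11 + S + V) (O(S, V) = 4 - sqrt(((S + V) + 3) + 8) = 4 - sqrt((3 + S + V) + 8) = 4 - sqrt(11 + S + V))
c(U, f) = U
c(O(1/(-14 - 2), -11), t) - 1*14853 = (4 - sqrt(11 + 1/(-14 - 2) - 11)) - 1*14853 = (4 - sqrt(11 + 1/(-16) - 11)) - 14853 = (4 - sqrt(11 - 1/16 - 11)) - 14853 = (4 - sqrt(-1/16)) - 14853 = (4 - I/4) - 14853 = -14849 - I/4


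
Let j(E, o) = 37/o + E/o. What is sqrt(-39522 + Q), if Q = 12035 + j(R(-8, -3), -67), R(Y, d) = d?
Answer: I*sqrt(123391421)/67 ≈ 165.79*I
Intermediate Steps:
Q = 806311/67 (Q = 12035 + (37 - 3)/(-67) = 12035 - 1/67*34 = 12035 - 34/67 = 806311/67 ≈ 12035.)
sqrt(-39522 + Q) = sqrt(-39522 + 806311/67) = sqrt(-1841663/67) = I*sqrt(123391421)/67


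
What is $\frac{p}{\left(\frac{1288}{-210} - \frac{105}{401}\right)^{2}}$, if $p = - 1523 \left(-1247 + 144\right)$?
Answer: $\frac{60778038390525}{1479710089} \approx 41074.0$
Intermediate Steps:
$p = 1679869$ ($p = \left(-1523\right) \left(-1103\right) = 1679869$)
$\frac{p}{\left(\frac{1288}{-210} - \frac{105}{401}\right)^{2}} = \frac{1679869}{\left(\frac{1288}{-210} - \frac{105}{401}\right)^{2}} = \frac{1679869}{\left(1288 \left(- \frac{1}{210}\right) - \frac{105}{401}\right)^{2}} = \frac{1679869}{\left(- \frac{92}{15} - \frac{105}{401}\right)^{2}} = \frac{1679869}{\left(- \frac{38467}{6015}\right)^{2}} = \frac{1679869}{\frac{1479710089}{36180225}} = 1679869 \cdot \frac{36180225}{1479710089} = \frac{60778038390525}{1479710089}$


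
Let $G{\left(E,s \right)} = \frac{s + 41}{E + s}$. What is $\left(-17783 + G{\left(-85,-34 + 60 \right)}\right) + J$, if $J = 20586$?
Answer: $\frac{165310}{59} \approx 2801.9$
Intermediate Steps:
$G{\left(E,s \right)} = \frac{41 + s}{E + s}$
$\left(-17783 + G{\left(-85,-34 + 60 \right)}\right) + J = \left(-17783 + \frac{41 + \left(-34 + 60\right)}{-85 + \left(-34 + 60\right)}\right) + 20586 = \left(-17783 + \frac{41 + 26}{-85 + 26}\right) + 20586 = \left(-17783 + \frac{1}{-59} \cdot 67\right) + 20586 = \left(-17783 - \frac{67}{59}\right) + 20586 = - \frac{1049264}{59} + 20586 = \frac{165310}{59}$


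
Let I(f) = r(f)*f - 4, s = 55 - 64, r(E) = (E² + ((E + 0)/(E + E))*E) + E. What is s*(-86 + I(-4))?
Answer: 1170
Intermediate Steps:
r(E) = E² + 3*E/2 (r(E) = (E² + (E/((2*E)))*E) + E = (E² + (E*(1/(2*E)))*E) + E = (E² + E/2) + E = E² + 3*E/2)
s = -9
I(f) = -4 + f²*(3 + 2*f)/2 (I(f) = (f*(3 + 2*f)/2)*f - 4 = f²*(3 + 2*f)/2 - 4 = -4 + f²*(3 + 2*f)/2)
s*(-86 + I(-4)) = -9*(-86 + (-4 + (-4)²*(3/2 - 4))) = -9*(-86 + (-4 + 16*(-5/2))) = -9*(-86 + (-4 - 40)) = -9*(-86 - 44) = -9*(-130) = 1170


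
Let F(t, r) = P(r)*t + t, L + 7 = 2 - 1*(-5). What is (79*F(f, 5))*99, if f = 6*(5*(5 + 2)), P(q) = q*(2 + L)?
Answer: 18066510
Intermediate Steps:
L = 0 (L = -7 + (2 - 1*(-5)) = -7 + (2 + 5) = -7 + 7 = 0)
P(q) = 2*q (P(q) = q*(2 + 0) = q*2 = 2*q)
f = 210 (f = 6*(5*7) = 6*35 = 210)
F(t, r) = t + 2*r*t (F(t, r) = (2*r)*t + t = 2*r*t + t = t + 2*r*t)
(79*F(f, 5))*99 = (79*(210*(1 + 2*5)))*99 = (79*(210*(1 + 10)))*99 = (79*(210*11))*99 = (79*2310)*99 = 182490*99 = 18066510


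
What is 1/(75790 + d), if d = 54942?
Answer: 1/130732 ≈ 7.6492e-6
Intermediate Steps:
1/(75790 + d) = 1/(75790 + 54942) = 1/130732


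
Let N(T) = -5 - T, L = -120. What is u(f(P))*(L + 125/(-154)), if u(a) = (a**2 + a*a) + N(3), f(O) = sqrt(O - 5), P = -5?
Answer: 37210/11 ≈ 3382.7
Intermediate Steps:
f(O) = sqrt(-5 + O)
u(a) = -8 + 2*a**2 (u(a) = (a**2 + a*a) + (-5 - 1*3) = (a**2 + a**2) + (-5 - 3) = 2*a**2 - 8 = -8 + 2*a**2)
u(f(P))*(L + 125/(-154)) = (-8 + 2*(sqrt(-5 - 5))**2)*(-120 + 125/(-154)) = (-8 + 2*(sqrt(-10))**2)*(-120 + 125*(-1/154)) = (-8 + 2*(I*sqrt(10))**2)*(-120 - 125/154) = (-8 + 2*(-10))*(-18605/154) = (-8 - 20)*(-18605/154) = -28*(-18605/154) = 37210/11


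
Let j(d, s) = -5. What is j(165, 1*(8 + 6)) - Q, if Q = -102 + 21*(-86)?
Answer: 1903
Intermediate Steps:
Q = -1908 (Q = -102 - 1806 = -1908)
j(165, 1*(8 + 6)) - Q = -5 - 1*(-1908) = -5 + 1908 = 1903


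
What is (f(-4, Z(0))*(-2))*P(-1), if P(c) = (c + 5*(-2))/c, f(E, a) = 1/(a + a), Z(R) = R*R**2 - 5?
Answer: 11/5 ≈ 2.2000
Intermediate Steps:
Z(R) = -5 + R**3 (Z(R) = R**3 - 5 = -5 + R**3)
f(E, a) = 1/(2*a)
P(c) = (-10 + c)/c (P(c) = (c - 10)/c = (-10 + c)/c)
(f(-4, Z(0))*(-2))*P(-1) = ((1/(2*(-5 + 0**3)))*(-2))*((-10 - 1)/(-1)) = ((1/(2*(-5 + 0)))*(-2))*(-1*(-11)) = (((1/2)/(-5))*(-2))*11 = (((1/2)*(-1/5))*(-2))*11 = -1/10*(-2)*11 = (1/5)*11 = 11/5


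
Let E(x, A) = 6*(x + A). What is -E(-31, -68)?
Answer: 594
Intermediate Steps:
E(x, A) = 6*A + 6*x (E(x, A) = 6*(A + x) = 6*A + 6*x)
-E(-31, -68) = -(6*(-68) + 6*(-31)) = -(-408 - 186) = -1*(-594) = 594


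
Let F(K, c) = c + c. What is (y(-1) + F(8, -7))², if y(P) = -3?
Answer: 289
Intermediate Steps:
F(K, c) = 2*c
(y(-1) + F(8, -7))² = (-3 + 2*(-7))² = (-3 - 14)² = (-17)² = 289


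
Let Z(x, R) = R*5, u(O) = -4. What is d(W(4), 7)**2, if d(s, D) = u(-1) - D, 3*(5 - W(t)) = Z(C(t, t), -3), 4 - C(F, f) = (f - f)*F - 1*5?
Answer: 121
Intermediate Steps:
C(F, f) = 9 (C(F, f) = 4 - ((f - f)*F - 1*5) = 4 - (0*F - 5) = 4 - (0 - 5) = 4 - 1*(-5) = 4 + 5 = 9)
Z(x, R) = 5*R
W(t) = 10 (W(t) = 5 - 5*(-3)/3 = 5 - 1/3*(-15) = 5 + 5 = 10)
d(s, D) = -4 - D
d(W(4), 7)**2 = (-4 - 1*7)**2 = (-4 - 7)**2 = (-11)**2 = 121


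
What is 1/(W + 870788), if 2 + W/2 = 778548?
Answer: 1/2427880 ≈ 4.1188e-7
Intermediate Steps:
W = 1557092 (W = -4 + 2*778548 = -4 + 1557096 = 1557092)
1/(W + 870788) = 1/(1557092 + 870788) = 1/2427880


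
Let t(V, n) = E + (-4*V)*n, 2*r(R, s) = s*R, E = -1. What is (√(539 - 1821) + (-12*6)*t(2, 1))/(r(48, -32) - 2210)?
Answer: -324/1489 - I*√1282/2978 ≈ -0.2176 - 0.012023*I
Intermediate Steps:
r(R, s) = R*s/2 (r(R, s) = (s*R)/2 = (R*s)/2 = R*s/2)
t(V, n) = -1 - 4*V*n (t(V, n) = -1 + (-4*V)*n = -1 - 4*V*n)
(√(539 - 1821) + (-12*6)*t(2, 1))/(r(48, -32) - 2210) = (√(539 - 1821) + (-12*6)*(-1 - 4*2*1))/((½)*48*(-32) - 2210) = (√(-1282) - 72*(-1 - 8))/(-768 - 2210) = (I*√1282 - 72*(-9))/(-2978) = (I*√1282 + 648)*(-1/2978) = (648 + I*√1282)*(-1/2978) = -324/1489 - I*√1282/2978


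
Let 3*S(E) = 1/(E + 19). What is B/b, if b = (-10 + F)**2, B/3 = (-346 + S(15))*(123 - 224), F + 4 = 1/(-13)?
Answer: 602382079/1138626 ≈ 529.04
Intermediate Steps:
S(E) = 1/(3*(19 + E)) (S(E) = 1/(3*(E + 19)) = 1/(3*(19 + E)))
F = -53/13 (F = -4 + 1/(-13) = -4 - 1/13 = -53/13 ≈ -4.0769)
B = 3564391/34 (B = 3*((-346 + 1/(3*(19 + 15)))*(123 - 224)) = 3*((-346 + (1/3)/34)*(-101)) = 3*((-346 + (1/3)*(1/34))*(-101)) = 3*((-346 + 1/102)*(-101)) = 3*(-35291/102*(-101)) = 3*(3564391/102) = 3564391/34 ≈ 1.0484e+5)
b = 33489/169 (b = (-10 - 53/13)**2 = (-183/13)**2 = 33489/169 ≈ 198.16)
B/b = 3564391/(34*(33489/169)) = (3564391/34)*(169/33489) = 602382079/1138626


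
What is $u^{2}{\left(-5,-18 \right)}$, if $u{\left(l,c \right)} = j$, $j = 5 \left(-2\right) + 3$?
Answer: $49$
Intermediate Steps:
$j = -7$ ($j = -10 + 3 = -7$)
$u{\left(l,c \right)} = -7$
$u^{2}{\left(-5,-18 \right)} = \left(-7\right)^{2} = 49$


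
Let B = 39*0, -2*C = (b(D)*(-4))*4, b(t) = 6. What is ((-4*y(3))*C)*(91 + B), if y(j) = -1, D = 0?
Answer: 17472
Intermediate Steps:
C = 48 (C = -6*(-4)*4/2 = -(-12)*4 = -1/2*(-96) = 48)
B = 0
((-4*y(3))*C)*(91 + B) = (-4*(-1)*48)*(91 + 0) = (4*48)*91 = 192*91 = 17472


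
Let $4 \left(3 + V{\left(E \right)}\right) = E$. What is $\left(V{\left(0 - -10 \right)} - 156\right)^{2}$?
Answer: $\frac{97969}{4} \approx 24492.0$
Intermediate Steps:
$V{\left(E \right)} = -3 + \frac{E}{4}$
$\left(V{\left(0 - -10 \right)} - 156\right)^{2} = \left(\left(-3 + \frac{0 - -10}{4}\right) - 156\right)^{2} = \left(\left(-3 + \frac{0 + 10}{4}\right) - 156\right)^{2} = \left(\left(-3 + \frac{1}{4} \cdot 10\right) - 156\right)^{2} = \left(\left(-3 + \frac{5}{2}\right) - 156\right)^{2} = \left(- \frac{1}{2} - 156\right)^{2} = \left(- \frac{313}{2}\right)^{2} = \frac{97969}{4}$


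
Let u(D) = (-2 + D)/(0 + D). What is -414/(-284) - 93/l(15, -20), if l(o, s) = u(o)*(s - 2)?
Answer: 64323/10153 ≈ 6.3354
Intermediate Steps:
u(D) = (-2 + D)/D
l(o, s) = (-2 + o)*(-2 + s)/o (l(o, s) = ((-2 + o)/o)*(s - 2) = ((-2 + o)/o)*(-2 + s) = (-2 + o)*(-2 + s)/o)
-414/(-284) - 93/l(15, -20) = -414/(-284) - 93*15/((-2 - 20)*(-2 + 15)) = -414*(-1/284) - 93/((1/15)*13*(-22)) = 207/142 - 93/(-286/15) = 207/142 - 93*(-15/286) = 207/142 + 1395/286 = 64323/10153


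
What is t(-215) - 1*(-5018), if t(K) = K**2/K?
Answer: 4803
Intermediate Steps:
t(K) = K
t(-215) - 1*(-5018) = -215 - 1*(-5018) = -215 + 5018 = 4803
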